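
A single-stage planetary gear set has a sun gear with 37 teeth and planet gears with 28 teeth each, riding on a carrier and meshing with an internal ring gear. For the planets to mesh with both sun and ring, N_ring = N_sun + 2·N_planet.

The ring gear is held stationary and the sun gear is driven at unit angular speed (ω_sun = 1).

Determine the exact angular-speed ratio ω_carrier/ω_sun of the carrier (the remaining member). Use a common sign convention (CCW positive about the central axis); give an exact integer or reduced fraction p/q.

N_ring = 37 + 2·28 = 93
37(ω_s−ω_c) = −93(ω_r−ω_c),  ω_r=0, ω_s=1
37(1−ω_c) = −93(0−ω_c)  ⇒  130ω_c = 37  ⇒  ω_c = 37/130
ω_c/ω_s = 37/130

37/130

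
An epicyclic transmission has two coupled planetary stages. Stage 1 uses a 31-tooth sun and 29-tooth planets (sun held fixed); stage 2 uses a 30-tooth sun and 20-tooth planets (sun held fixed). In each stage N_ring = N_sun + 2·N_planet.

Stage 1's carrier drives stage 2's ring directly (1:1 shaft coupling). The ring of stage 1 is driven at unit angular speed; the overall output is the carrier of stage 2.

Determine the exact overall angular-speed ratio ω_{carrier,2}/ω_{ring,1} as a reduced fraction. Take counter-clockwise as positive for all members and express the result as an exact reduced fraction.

Stage 1: N_ring = 31 + 2·29 = 89
Stage 1: 31(ω_s−ω_c) = −89(ω_r−ω_c),  ω_s=0, ω_r=1
Stage 1: 31(0−ω_c) = −89(1−ω_c)  ⇒  120ω_c = 89  ⇒  ω_c = 89/120
  ⇒ ω_c¹/ω_r¹ = 89/120
Stage 2: N_ring = 30 + 2·20 = 70
Stage 2: 30(ω_s−ω_c) = −70(ω_r−ω_c),  ω_s=0, ω_r=1
Stage 2: 30(0−ω_c) = −70(1−ω_c)  ⇒  100ω_c = 70  ⇒  ω_c = 7/10
  ⇒ ω_c²/ω_r² = 7/10
Coupling ω_r² = ω_c¹ ⇒ overall = 89/120 × 7/10 = 623/1200

623/1200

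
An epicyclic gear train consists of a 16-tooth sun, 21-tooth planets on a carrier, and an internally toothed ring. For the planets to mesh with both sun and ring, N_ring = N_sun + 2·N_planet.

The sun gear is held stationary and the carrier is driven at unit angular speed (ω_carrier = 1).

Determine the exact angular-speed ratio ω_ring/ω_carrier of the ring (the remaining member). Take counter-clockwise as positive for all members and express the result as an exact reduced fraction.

37/29

N_ring = 16 + 2·21 = 58
16(ω_s−ω_c) = −58(ω_r−ω_c),  ω_s=0, ω_c=1
ω_r = 1 − (16/58)(0−1) = 37/29
ω_r/ω_c = 37/29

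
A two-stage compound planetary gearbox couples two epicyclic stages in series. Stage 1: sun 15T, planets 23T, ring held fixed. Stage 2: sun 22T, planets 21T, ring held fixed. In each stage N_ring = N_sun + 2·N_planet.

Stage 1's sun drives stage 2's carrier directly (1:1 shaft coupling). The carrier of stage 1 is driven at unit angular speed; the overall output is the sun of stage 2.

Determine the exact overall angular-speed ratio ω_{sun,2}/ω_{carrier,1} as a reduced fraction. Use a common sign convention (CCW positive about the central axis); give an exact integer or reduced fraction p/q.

3268/165

Stage 1: N_ring = 15 + 2·23 = 61
Stage 1: 15(ω_s−ω_c) = −61(ω_r−ω_c),  ω_r=0, ω_c=1
Stage 1: ω_s = 1 − (61/15)(0−1) = 76/15
  ⇒ ω_s¹/ω_c¹ = 76/15
Stage 2: N_ring = 22 + 2·21 = 64
Stage 2: 22(ω_s−ω_c) = −64(ω_r−ω_c),  ω_r=0, ω_c=1
Stage 2: ω_s = 1 − (64/22)(0−1) = 43/11
  ⇒ ω_s²/ω_c² = 43/11
Coupling ω_c² = ω_s¹ ⇒ overall = 76/15 × 43/11 = 3268/165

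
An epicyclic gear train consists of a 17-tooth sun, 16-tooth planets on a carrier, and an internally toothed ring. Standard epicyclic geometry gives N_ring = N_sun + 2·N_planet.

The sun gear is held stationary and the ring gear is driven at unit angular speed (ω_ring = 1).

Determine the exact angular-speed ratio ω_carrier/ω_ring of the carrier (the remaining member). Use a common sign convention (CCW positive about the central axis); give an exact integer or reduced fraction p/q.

49/66

N_ring = 17 + 2·16 = 49
17(ω_s−ω_c) = −49(ω_r−ω_c),  ω_s=0, ω_r=1
17(0−ω_c) = −49(1−ω_c)  ⇒  66ω_c = 49  ⇒  ω_c = 49/66
ω_c/ω_r = 49/66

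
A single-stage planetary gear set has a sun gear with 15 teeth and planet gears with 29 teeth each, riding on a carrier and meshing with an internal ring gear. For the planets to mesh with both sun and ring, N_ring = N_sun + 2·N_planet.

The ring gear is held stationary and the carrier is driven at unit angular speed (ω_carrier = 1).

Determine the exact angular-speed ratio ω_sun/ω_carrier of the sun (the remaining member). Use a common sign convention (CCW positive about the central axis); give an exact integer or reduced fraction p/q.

88/15

N_ring = 15 + 2·29 = 73
15(ω_s−ω_c) = −73(ω_r−ω_c),  ω_r=0, ω_c=1
ω_s = 1 − (73/15)(0−1) = 88/15
ω_s/ω_c = 88/15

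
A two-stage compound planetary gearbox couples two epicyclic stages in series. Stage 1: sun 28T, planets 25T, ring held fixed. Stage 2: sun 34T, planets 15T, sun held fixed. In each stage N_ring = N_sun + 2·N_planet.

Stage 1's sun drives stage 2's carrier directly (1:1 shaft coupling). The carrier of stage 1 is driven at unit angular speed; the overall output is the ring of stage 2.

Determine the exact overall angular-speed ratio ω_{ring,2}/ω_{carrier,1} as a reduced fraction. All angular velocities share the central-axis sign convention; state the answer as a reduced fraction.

Stage 1: N_ring = 28 + 2·25 = 78
Stage 1: 28(ω_s−ω_c) = −78(ω_r−ω_c),  ω_r=0, ω_c=1
Stage 1: ω_s = 1 − (78/28)(0−1) = 53/14
  ⇒ ω_s¹/ω_c¹ = 53/14
Stage 2: N_ring = 34 + 2·15 = 64
Stage 2: 34(ω_s−ω_c) = −64(ω_r−ω_c),  ω_s=0, ω_c=1
Stage 2: ω_r = 1 − (34/64)(0−1) = 49/32
  ⇒ ω_r²/ω_c² = 49/32
Coupling ω_c² = ω_s¹ ⇒ overall = 53/14 × 49/32 = 371/64

371/64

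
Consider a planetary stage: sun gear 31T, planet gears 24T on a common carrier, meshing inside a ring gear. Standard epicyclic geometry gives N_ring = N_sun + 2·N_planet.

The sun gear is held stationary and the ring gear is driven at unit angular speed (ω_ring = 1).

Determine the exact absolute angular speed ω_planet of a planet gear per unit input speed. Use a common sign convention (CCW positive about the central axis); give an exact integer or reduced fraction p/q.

N_ring = 31 + 2·24 = 79
31(ω_s−ω_c) = −79(ω_r−ω_c),  ω_s=0, ω_r=1
31(0−ω_c) = −79(1−ω_c)  ⇒  110ω_c = 79  ⇒  ω_c = 79/110
sun–planet: 31·(0−79/110) = −24·(ω_p−ω_c)  ⇒  ω_p−ω_c = −(31/24)·(-79/110) = 2449/2640
ω_p = 79/110 + 2449/2640 = 79/48

79/48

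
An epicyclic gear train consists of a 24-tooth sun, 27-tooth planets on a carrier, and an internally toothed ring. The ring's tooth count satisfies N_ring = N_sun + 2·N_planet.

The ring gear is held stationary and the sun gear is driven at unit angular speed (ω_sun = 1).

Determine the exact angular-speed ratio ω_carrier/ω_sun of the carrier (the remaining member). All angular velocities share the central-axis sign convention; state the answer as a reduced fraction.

N_ring = 24 + 2·27 = 78
24(ω_s−ω_c) = −78(ω_r−ω_c),  ω_r=0, ω_s=1
24(1−ω_c) = −78(0−ω_c)  ⇒  102ω_c = 24  ⇒  ω_c = 4/17
ω_c/ω_s = 4/17

4/17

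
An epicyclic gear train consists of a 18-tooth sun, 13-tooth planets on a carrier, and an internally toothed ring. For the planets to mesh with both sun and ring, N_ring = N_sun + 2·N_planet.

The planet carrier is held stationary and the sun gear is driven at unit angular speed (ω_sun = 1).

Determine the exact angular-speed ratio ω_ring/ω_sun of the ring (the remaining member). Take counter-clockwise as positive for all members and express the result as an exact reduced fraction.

N_ring = 18 + 2·13 = 44
18(ω_s−ω_c) = −44(ω_r−ω_c),  ω_c=0, ω_s=1
ω_r = 0 − (18/44)(1−0) = -9/22
ω_r/ω_s = -9/22

-9/22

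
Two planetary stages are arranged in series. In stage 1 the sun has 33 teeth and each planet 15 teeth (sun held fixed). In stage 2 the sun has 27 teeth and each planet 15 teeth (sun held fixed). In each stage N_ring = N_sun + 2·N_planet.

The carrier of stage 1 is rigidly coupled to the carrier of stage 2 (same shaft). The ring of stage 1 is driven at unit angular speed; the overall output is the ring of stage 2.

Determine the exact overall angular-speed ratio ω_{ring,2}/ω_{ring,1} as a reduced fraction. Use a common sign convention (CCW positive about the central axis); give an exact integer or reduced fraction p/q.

147/152

Stage 1: N_ring = 33 + 2·15 = 63
Stage 1: 33(ω_s−ω_c) = −63(ω_r−ω_c),  ω_s=0, ω_r=1
Stage 1: 33(0−ω_c) = −63(1−ω_c)  ⇒  96ω_c = 63  ⇒  ω_c = 21/32
  ⇒ ω_c¹/ω_r¹ = 21/32
Stage 2: N_ring = 27 + 2·15 = 57
Stage 2: 27(ω_s−ω_c) = −57(ω_r−ω_c),  ω_s=0, ω_c=1
Stage 2: ω_r = 1 − (27/57)(0−1) = 28/19
  ⇒ ω_r²/ω_c² = 28/19
Coupling ω_c² = ω_c¹ ⇒ overall = 21/32 × 28/19 = 147/152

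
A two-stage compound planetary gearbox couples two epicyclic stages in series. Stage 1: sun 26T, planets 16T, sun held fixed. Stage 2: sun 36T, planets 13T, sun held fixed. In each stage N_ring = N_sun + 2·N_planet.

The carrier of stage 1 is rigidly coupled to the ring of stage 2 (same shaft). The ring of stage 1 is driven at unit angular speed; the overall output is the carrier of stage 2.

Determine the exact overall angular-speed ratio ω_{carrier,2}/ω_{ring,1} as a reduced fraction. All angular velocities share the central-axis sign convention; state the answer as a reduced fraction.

Stage 1: N_ring = 26 + 2·16 = 58
Stage 1: 26(ω_s−ω_c) = −58(ω_r−ω_c),  ω_s=0, ω_r=1
Stage 1: 26(0−ω_c) = −58(1−ω_c)  ⇒  84ω_c = 58  ⇒  ω_c = 29/42
  ⇒ ω_c¹/ω_r¹ = 29/42
Stage 2: N_ring = 36 + 2·13 = 62
Stage 2: 36(ω_s−ω_c) = −62(ω_r−ω_c),  ω_s=0, ω_r=1
Stage 2: 36(0−ω_c) = −62(1−ω_c)  ⇒  98ω_c = 62  ⇒  ω_c = 31/49
  ⇒ ω_c²/ω_r² = 31/49
Coupling ω_r² = ω_c¹ ⇒ overall = 29/42 × 31/49 = 899/2058

899/2058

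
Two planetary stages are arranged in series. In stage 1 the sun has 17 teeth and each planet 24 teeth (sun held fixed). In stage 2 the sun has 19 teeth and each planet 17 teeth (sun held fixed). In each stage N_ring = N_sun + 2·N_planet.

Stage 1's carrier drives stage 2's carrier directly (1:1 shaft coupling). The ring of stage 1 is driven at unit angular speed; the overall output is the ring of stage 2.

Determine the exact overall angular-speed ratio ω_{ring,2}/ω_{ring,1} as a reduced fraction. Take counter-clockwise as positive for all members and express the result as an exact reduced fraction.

2340/2173

Stage 1: N_ring = 17 + 2·24 = 65
Stage 1: 17(ω_s−ω_c) = −65(ω_r−ω_c),  ω_s=0, ω_r=1
Stage 1: 17(0−ω_c) = −65(1−ω_c)  ⇒  82ω_c = 65  ⇒  ω_c = 65/82
  ⇒ ω_c¹/ω_r¹ = 65/82
Stage 2: N_ring = 19 + 2·17 = 53
Stage 2: 19(ω_s−ω_c) = −53(ω_r−ω_c),  ω_s=0, ω_c=1
Stage 2: ω_r = 1 − (19/53)(0−1) = 72/53
  ⇒ ω_r²/ω_c² = 72/53
Coupling ω_c² = ω_c¹ ⇒ overall = 65/82 × 72/53 = 2340/2173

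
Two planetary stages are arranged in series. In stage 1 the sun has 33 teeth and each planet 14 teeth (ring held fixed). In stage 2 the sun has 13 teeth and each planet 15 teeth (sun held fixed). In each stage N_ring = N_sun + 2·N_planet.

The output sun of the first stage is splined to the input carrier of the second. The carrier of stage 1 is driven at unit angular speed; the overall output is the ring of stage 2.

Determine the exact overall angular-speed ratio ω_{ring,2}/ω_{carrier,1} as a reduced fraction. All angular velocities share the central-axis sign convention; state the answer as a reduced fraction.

5264/1419

Stage 1: N_ring = 33 + 2·14 = 61
Stage 1: 33(ω_s−ω_c) = −61(ω_r−ω_c),  ω_r=0, ω_c=1
Stage 1: ω_s = 1 − (61/33)(0−1) = 94/33
  ⇒ ω_s¹/ω_c¹ = 94/33
Stage 2: N_ring = 13 + 2·15 = 43
Stage 2: 13(ω_s−ω_c) = −43(ω_r−ω_c),  ω_s=0, ω_c=1
Stage 2: ω_r = 1 − (13/43)(0−1) = 56/43
  ⇒ ω_r²/ω_c² = 56/43
Coupling ω_c² = ω_s¹ ⇒ overall = 94/33 × 56/43 = 5264/1419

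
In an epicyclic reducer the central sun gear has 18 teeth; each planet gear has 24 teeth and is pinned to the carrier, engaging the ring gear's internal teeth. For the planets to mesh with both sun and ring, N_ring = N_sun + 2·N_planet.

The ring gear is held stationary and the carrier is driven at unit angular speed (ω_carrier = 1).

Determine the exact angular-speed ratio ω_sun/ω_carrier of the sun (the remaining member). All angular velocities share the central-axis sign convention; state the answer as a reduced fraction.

14/3

N_ring = 18 + 2·24 = 66
18(ω_s−ω_c) = −66(ω_r−ω_c),  ω_r=0, ω_c=1
ω_s = 1 − (66/18)(0−1) = 14/3
ω_s/ω_c = 14/3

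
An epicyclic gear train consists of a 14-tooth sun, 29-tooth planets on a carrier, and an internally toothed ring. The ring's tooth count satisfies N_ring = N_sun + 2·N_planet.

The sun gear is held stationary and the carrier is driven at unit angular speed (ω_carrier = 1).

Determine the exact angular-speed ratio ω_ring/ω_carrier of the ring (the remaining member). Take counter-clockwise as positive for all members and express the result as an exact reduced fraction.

N_ring = 14 + 2·29 = 72
14(ω_s−ω_c) = −72(ω_r−ω_c),  ω_s=0, ω_c=1
ω_r = 1 − (14/72)(0−1) = 43/36
ω_r/ω_c = 43/36

43/36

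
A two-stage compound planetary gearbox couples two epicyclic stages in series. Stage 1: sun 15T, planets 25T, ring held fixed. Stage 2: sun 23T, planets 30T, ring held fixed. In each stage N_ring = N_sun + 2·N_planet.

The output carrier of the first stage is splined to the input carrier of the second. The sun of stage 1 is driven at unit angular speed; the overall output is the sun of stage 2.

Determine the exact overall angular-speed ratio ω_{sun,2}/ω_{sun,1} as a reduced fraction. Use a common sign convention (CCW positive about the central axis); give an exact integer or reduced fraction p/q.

Stage 1: N_ring = 15 + 2·25 = 65
Stage 1: 15(ω_s−ω_c) = −65(ω_r−ω_c),  ω_r=0, ω_s=1
Stage 1: 15(1−ω_c) = −65(0−ω_c)  ⇒  80ω_c = 15  ⇒  ω_c = 3/16
  ⇒ ω_c¹/ω_s¹ = 3/16
Stage 2: N_ring = 23 + 2·30 = 83
Stage 2: 23(ω_s−ω_c) = −83(ω_r−ω_c),  ω_r=0, ω_c=1
Stage 2: ω_s = 1 − (83/23)(0−1) = 106/23
  ⇒ ω_s²/ω_c² = 106/23
Coupling ω_c² = ω_c¹ ⇒ overall = 3/16 × 106/23 = 159/184

159/184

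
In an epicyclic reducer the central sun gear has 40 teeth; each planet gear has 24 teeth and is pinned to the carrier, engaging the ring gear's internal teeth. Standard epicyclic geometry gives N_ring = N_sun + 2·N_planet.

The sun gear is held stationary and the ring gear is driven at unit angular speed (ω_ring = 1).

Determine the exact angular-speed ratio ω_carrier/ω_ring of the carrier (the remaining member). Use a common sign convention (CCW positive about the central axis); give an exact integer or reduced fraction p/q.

N_ring = 40 + 2·24 = 88
40(ω_s−ω_c) = −88(ω_r−ω_c),  ω_s=0, ω_r=1
40(0−ω_c) = −88(1−ω_c)  ⇒  128ω_c = 88  ⇒  ω_c = 11/16
ω_c/ω_r = 11/16

11/16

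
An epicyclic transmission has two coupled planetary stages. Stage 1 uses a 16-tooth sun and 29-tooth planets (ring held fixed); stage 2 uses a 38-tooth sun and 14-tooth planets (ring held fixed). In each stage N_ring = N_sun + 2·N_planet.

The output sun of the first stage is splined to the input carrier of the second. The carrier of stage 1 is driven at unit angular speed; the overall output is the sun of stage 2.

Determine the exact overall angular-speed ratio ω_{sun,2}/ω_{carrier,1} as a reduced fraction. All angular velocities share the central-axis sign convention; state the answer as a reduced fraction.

585/38

Stage 1: N_ring = 16 + 2·29 = 74
Stage 1: 16(ω_s−ω_c) = −74(ω_r−ω_c),  ω_r=0, ω_c=1
Stage 1: ω_s = 1 − (74/16)(0−1) = 45/8
  ⇒ ω_s¹/ω_c¹ = 45/8
Stage 2: N_ring = 38 + 2·14 = 66
Stage 2: 38(ω_s−ω_c) = −66(ω_r−ω_c),  ω_r=0, ω_c=1
Stage 2: ω_s = 1 − (66/38)(0−1) = 52/19
  ⇒ ω_s²/ω_c² = 52/19
Coupling ω_c² = ω_s¹ ⇒ overall = 45/8 × 52/19 = 585/38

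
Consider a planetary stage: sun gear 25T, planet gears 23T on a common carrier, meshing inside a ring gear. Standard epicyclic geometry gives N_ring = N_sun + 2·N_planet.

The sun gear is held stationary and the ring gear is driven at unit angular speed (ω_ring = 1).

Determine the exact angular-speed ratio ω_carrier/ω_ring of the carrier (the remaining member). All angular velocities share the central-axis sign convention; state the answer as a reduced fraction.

N_ring = 25 + 2·23 = 71
25(ω_s−ω_c) = −71(ω_r−ω_c),  ω_s=0, ω_r=1
25(0−ω_c) = −71(1−ω_c)  ⇒  96ω_c = 71  ⇒  ω_c = 71/96
ω_c/ω_r = 71/96

71/96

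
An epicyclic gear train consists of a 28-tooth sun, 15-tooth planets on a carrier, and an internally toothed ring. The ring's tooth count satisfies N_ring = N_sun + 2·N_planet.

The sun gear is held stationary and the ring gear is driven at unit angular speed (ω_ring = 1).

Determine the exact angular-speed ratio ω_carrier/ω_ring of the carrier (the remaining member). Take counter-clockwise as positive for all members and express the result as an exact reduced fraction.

N_ring = 28 + 2·15 = 58
28(ω_s−ω_c) = −58(ω_r−ω_c),  ω_s=0, ω_r=1
28(0−ω_c) = −58(1−ω_c)  ⇒  86ω_c = 58  ⇒  ω_c = 29/43
ω_c/ω_r = 29/43

29/43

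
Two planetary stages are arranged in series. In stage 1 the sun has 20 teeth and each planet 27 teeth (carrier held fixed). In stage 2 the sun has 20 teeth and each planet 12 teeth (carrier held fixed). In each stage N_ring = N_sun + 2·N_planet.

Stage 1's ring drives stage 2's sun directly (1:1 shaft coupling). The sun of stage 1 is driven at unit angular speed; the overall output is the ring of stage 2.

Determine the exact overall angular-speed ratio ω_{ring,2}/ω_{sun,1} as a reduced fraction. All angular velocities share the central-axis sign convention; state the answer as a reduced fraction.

50/407

Stage 1: N_ring = 20 + 2·27 = 74
Stage 1: 20(ω_s−ω_c) = −74(ω_r−ω_c),  ω_c=0, ω_s=1
Stage 1: ω_r = 0 − (20/74)(1−0) = -10/37
  ⇒ ω_r¹/ω_s¹ = -10/37
Stage 2: N_ring = 20 + 2·12 = 44
Stage 2: 20(ω_s−ω_c) = −44(ω_r−ω_c),  ω_c=0, ω_s=1
Stage 2: ω_r = 0 − (20/44)(1−0) = -5/11
  ⇒ ω_r²/ω_s² = -5/11
Coupling ω_s² = ω_r¹ ⇒ overall = -10/37 × -5/11 = 50/407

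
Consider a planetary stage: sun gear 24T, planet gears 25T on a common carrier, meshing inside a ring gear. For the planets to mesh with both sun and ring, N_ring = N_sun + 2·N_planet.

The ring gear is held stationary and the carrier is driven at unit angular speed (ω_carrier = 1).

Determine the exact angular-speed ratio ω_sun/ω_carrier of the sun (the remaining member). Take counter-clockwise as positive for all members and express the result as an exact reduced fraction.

N_ring = 24 + 2·25 = 74
24(ω_s−ω_c) = −74(ω_r−ω_c),  ω_r=0, ω_c=1
ω_s = 1 − (74/24)(0−1) = 49/12
ω_s/ω_c = 49/12

49/12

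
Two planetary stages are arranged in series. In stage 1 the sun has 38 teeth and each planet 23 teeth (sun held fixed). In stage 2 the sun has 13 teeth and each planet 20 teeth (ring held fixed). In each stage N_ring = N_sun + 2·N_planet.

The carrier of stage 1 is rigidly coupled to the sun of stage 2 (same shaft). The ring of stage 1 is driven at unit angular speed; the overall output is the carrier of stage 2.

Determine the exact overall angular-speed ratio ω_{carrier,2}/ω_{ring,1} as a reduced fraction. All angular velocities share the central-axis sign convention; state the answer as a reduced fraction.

91/671

Stage 1: N_ring = 38 + 2·23 = 84
Stage 1: 38(ω_s−ω_c) = −84(ω_r−ω_c),  ω_s=0, ω_r=1
Stage 1: 38(0−ω_c) = −84(1−ω_c)  ⇒  122ω_c = 84  ⇒  ω_c = 42/61
  ⇒ ω_c¹/ω_r¹ = 42/61
Stage 2: N_ring = 13 + 2·20 = 53
Stage 2: 13(ω_s−ω_c) = −53(ω_r−ω_c),  ω_r=0, ω_s=1
Stage 2: 13(1−ω_c) = −53(0−ω_c)  ⇒  66ω_c = 13  ⇒  ω_c = 13/66
  ⇒ ω_c²/ω_s² = 13/66
Coupling ω_s² = ω_c¹ ⇒ overall = 42/61 × 13/66 = 91/671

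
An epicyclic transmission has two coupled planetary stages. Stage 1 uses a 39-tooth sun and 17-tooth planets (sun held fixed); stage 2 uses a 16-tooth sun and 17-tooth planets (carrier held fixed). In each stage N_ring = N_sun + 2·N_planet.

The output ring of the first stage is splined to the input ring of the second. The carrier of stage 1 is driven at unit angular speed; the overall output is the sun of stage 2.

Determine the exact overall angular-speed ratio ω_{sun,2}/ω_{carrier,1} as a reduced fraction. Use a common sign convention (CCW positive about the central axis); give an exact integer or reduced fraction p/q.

Stage 1: N_ring = 39 + 2·17 = 73
Stage 1: 39(ω_s−ω_c) = −73(ω_r−ω_c),  ω_s=0, ω_c=1
Stage 1: ω_r = 1 − (39/73)(0−1) = 112/73
  ⇒ ω_r¹/ω_c¹ = 112/73
Stage 2: N_ring = 16 + 2·17 = 50
Stage 2: 16(ω_s−ω_c) = −50(ω_r−ω_c),  ω_c=0, ω_r=1
Stage 2: ω_s = 0 − (50/16)(1−0) = -25/8
  ⇒ ω_s²/ω_r² = -25/8
Coupling ω_r² = ω_r¹ ⇒ overall = 112/73 × -25/8 = -350/73

-350/73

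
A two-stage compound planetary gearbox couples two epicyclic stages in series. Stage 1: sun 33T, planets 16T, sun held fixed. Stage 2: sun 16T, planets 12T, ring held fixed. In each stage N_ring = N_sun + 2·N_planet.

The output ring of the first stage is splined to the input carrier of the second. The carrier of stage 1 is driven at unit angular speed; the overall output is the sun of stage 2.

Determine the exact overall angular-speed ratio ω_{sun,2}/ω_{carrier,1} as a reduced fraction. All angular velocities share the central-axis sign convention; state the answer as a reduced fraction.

343/65

Stage 1: N_ring = 33 + 2·16 = 65
Stage 1: 33(ω_s−ω_c) = −65(ω_r−ω_c),  ω_s=0, ω_c=1
Stage 1: ω_r = 1 − (33/65)(0−1) = 98/65
  ⇒ ω_r¹/ω_c¹ = 98/65
Stage 2: N_ring = 16 + 2·12 = 40
Stage 2: 16(ω_s−ω_c) = −40(ω_r−ω_c),  ω_r=0, ω_c=1
Stage 2: ω_s = 1 − (40/16)(0−1) = 7/2
  ⇒ ω_s²/ω_c² = 7/2
Coupling ω_c² = ω_r¹ ⇒ overall = 98/65 × 7/2 = 343/65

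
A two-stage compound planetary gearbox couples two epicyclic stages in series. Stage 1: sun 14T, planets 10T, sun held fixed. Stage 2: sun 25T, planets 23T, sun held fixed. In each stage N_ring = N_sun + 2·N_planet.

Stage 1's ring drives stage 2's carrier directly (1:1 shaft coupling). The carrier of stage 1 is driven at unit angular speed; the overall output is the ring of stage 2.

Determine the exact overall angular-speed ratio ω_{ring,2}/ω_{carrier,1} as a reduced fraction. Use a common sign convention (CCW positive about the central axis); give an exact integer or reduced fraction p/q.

Stage 1: N_ring = 14 + 2·10 = 34
Stage 1: 14(ω_s−ω_c) = −34(ω_r−ω_c),  ω_s=0, ω_c=1
Stage 1: ω_r = 1 − (14/34)(0−1) = 24/17
  ⇒ ω_r¹/ω_c¹ = 24/17
Stage 2: N_ring = 25 + 2·23 = 71
Stage 2: 25(ω_s−ω_c) = −71(ω_r−ω_c),  ω_s=0, ω_c=1
Stage 2: ω_r = 1 − (25/71)(0−1) = 96/71
  ⇒ ω_r²/ω_c² = 96/71
Coupling ω_c² = ω_r¹ ⇒ overall = 24/17 × 96/71 = 2304/1207

2304/1207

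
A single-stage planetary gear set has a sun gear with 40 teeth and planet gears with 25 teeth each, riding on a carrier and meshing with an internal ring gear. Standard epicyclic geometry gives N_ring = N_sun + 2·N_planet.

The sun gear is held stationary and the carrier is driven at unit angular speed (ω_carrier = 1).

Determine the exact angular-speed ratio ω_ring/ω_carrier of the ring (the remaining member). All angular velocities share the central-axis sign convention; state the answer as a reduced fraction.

13/9

N_ring = 40 + 2·25 = 90
40(ω_s−ω_c) = −90(ω_r−ω_c),  ω_s=0, ω_c=1
ω_r = 1 − (40/90)(0−1) = 13/9
ω_r/ω_c = 13/9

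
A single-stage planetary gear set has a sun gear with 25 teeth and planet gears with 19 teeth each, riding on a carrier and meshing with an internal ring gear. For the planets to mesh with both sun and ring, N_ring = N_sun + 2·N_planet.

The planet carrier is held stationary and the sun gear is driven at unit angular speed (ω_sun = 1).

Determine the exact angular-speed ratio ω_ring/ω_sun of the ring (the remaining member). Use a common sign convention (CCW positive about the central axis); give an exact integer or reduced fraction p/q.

N_ring = 25 + 2·19 = 63
25(ω_s−ω_c) = −63(ω_r−ω_c),  ω_c=0, ω_s=1
ω_r = 0 − (25/63)(1−0) = -25/63
ω_r/ω_s = -25/63

-25/63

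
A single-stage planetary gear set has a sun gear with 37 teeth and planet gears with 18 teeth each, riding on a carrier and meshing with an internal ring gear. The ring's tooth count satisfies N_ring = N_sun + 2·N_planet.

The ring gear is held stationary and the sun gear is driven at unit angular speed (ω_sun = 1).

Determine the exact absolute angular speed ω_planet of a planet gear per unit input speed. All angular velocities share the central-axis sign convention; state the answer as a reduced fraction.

-37/36

N_ring = 37 + 2·18 = 73
37(ω_s−ω_c) = −73(ω_r−ω_c),  ω_r=0, ω_s=1
37(1−ω_c) = −73(0−ω_c)  ⇒  110ω_c = 37  ⇒  ω_c = 37/110
sun–planet: 37·(1−37/110) = −18·(ω_p−ω_c)  ⇒  ω_p−ω_c = −(37/18)·(73/110) = -2701/1980
ω_p = 37/110 − 2701/1980 = -37/36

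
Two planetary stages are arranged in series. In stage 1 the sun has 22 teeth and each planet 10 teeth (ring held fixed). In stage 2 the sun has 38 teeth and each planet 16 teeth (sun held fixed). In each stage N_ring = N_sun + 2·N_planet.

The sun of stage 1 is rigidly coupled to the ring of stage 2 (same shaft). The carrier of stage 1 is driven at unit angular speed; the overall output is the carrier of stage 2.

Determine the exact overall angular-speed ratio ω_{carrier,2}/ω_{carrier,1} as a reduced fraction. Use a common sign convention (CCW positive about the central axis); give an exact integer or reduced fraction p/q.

560/297

Stage 1: N_ring = 22 + 2·10 = 42
Stage 1: 22(ω_s−ω_c) = −42(ω_r−ω_c),  ω_r=0, ω_c=1
Stage 1: ω_s = 1 − (42/22)(0−1) = 32/11
  ⇒ ω_s¹/ω_c¹ = 32/11
Stage 2: N_ring = 38 + 2·16 = 70
Stage 2: 38(ω_s−ω_c) = −70(ω_r−ω_c),  ω_s=0, ω_r=1
Stage 2: 38(0−ω_c) = −70(1−ω_c)  ⇒  108ω_c = 70  ⇒  ω_c = 35/54
  ⇒ ω_c²/ω_r² = 35/54
Coupling ω_r² = ω_s¹ ⇒ overall = 32/11 × 35/54 = 560/297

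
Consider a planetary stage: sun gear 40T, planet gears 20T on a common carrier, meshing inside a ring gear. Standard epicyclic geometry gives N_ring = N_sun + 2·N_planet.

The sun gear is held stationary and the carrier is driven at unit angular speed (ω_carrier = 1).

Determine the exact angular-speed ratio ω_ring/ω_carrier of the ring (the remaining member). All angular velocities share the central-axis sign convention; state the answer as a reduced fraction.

3/2

N_ring = 40 + 2·20 = 80
40(ω_s−ω_c) = −80(ω_r−ω_c),  ω_s=0, ω_c=1
ω_r = 1 − (40/80)(0−1) = 3/2
ω_r/ω_c = 3/2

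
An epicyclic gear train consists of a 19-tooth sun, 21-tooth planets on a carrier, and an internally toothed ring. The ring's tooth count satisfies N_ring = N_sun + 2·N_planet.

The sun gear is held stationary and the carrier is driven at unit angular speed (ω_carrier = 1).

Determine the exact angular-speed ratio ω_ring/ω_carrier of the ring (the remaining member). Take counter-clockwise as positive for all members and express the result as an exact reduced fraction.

80/61

N_ring = 19 + 2·21 = 61
19(ω_s−ω_c) = −61(ω_r−ω_c),  ω_s=0, ω_c=1
ω_r = 1 − (19/61)(0−1) = 80/61
ω_r/ω_c = 80/61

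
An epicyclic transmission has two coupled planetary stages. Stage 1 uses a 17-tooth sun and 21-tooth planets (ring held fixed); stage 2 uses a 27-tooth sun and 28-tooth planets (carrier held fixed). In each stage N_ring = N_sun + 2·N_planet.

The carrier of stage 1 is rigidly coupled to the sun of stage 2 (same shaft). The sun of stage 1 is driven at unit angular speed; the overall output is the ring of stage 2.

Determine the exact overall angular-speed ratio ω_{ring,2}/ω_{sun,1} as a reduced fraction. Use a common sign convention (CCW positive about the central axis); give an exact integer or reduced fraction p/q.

Stage 1: N_ring = 17 + 2·21 = 59
Stage 1: 17(ω_s−ω_c) = −59(ω_r−ω_c),  ω_r=0, ω_s=1
Stage 1: 17(1−ω_c) = −59(0−ω_c)  ⇒  76ω_c = 17  ⇒  ω_c = 17/76
  ⇒ ω_c¹/ω_s¹ = 17/76
Stage 2: N_ring = 27 + 2·28 = 83
Stage 2: 27(ω_s−ω_c) = −83(ω_r−ω_c),  ω_c=0, ω_s=1
Stage 2: ω_r = 0 − (27/83)(1−0) = -27/83
  ⇒ ω_r²/ω_s² = -27/83
Coupling ω_s² = ω_c¹ ⇒ overall = 17/76 × -27/83 = -459/6308

-459/6308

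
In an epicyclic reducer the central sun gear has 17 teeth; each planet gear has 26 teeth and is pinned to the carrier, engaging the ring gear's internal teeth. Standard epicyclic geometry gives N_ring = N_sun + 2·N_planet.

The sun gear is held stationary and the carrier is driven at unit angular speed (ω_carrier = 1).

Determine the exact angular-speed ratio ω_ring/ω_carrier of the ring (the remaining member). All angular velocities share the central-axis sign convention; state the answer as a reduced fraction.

N_ring = 17 + 2·26 = 69
17(ω_s−ω_c) = −69(ω_r−ω_c),  ω_s=0, ω_c=1
ω_r = 1 − (17/69)(0−1) = 86/69
ω_r/ω_c = 86/69

86/69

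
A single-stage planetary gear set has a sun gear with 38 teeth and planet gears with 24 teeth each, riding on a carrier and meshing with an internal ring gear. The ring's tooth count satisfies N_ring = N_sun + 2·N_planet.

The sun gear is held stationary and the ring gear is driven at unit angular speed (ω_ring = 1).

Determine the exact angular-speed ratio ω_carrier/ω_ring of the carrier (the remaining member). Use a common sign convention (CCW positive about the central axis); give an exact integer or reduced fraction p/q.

43/62

N_ring = 38 + 2·24 = 86
38(ω_s−ω_c) = −86(ω_r−ω_c),  ω_s=0, ω_r=1
38(0−ω_c) = −86(1−ω_c)  ⇒  124ω_c = 86  ⇒  ω_c = 43/62
ω_c/ω_r = 43/62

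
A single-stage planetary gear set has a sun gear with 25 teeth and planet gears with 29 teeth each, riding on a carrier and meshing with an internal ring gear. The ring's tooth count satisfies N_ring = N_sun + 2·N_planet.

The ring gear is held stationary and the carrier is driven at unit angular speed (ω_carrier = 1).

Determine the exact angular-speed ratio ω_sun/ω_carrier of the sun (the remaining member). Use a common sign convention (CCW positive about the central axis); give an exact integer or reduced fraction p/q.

N_ring = 25 + 2·29 = 83
25(ω_s−ω_c) = −83(ω_r−ω_c),  ω_r=0, ω_c=1
ω_s = 1 − (83/25)(0−1) = 108/25
ω_s/ω_c = 108/25

108/25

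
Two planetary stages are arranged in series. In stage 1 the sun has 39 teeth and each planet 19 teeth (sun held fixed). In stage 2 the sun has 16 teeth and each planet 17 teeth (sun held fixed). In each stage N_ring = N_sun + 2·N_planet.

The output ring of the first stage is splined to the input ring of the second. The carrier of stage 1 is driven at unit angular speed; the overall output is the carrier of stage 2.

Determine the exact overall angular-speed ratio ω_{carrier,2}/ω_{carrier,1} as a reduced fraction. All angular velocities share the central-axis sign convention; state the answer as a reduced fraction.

Stage 1: N_ring = 39 + 2·19 = 77
Stage 1: 39(ω_s−ω_c) = −77(ω_r−ω_c),  ω_s=0, ω_c=1
Stage 1: ω_r = 1 − (39/77)(0−1) = 116/77
  ⇒ ω_r¹/ω_c¹ = 116/77
Stage 2: N_ring = 16 + 2·17 = 50
Stage 2: 16(ω_s−ω_c) = −50(ω_r−ω_c),  ω_s=0, ω_r=1
Stage 2: 16(0−ω_c) = −50(1−ω_c)  ⇒  66ω_c = 50  ⇒  ω_c = 25/33
  ⇒ ω_c²/ω_r² = 25/33
Coupling ω_r² = ω_r¹ ⇒ overall = 116/77 × 25/33 = 2900/2541

2900/2541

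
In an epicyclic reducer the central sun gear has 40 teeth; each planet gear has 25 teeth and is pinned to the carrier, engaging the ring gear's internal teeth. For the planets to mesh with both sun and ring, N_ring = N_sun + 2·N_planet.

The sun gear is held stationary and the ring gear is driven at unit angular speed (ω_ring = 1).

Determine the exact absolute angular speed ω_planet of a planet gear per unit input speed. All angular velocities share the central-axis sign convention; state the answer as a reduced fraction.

N_ring = 40 + 2·25 = 90
40(ω_s−ω_c) = −90(ω_r−ω_c),  ω_s=0, ω_r=1
40(0−ω_c) = −90(1−ω_c)  ⇒  130ω_c = 90  ⇒  ω_c = 9/13
sun–planet: 40·(0−9/13) = −25·(ω_p−ω_c)  ⇒  ω_p−ω_c = −(40/25)·(-9/13) = 72/65
ω_p = 9/13 + 72/65 = 9/5

9/5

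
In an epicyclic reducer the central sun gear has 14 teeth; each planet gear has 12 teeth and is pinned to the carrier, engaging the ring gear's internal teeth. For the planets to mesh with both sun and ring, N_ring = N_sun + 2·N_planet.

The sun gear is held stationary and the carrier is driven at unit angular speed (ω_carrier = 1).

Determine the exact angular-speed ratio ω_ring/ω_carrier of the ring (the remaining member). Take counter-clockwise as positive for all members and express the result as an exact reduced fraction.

N_ring = 14 + 2·12 = 38
14(ω_s−ω_c) = −38(ω_r−ω_c),  ω_s=0, ω_c=1
ω_r = 1 − (14/38)(0−1) = 26/19
ω_r/ω_c = 26/19

26/19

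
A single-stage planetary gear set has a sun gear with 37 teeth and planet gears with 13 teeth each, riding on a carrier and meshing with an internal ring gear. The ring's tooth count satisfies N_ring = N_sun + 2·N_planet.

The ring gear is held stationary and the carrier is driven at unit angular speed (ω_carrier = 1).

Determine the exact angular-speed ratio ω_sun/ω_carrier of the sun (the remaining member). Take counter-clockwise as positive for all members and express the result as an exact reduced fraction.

N_ring = 37 + 2·13 = 63
37(ω_s−ω_c) = −63(ω_r−ω_c),  ω_r=0, ω_c=1
ω_s = 1 − (63/37)(0−1) = 100/37
ω_s/ω_c = 100/37

100/37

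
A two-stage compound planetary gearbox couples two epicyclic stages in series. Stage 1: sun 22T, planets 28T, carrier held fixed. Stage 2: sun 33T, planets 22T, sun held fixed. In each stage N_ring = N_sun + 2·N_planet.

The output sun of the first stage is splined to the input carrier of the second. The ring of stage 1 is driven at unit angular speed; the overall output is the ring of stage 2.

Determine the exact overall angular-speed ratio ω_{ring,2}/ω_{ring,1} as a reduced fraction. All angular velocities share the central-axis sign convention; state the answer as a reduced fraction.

-390/77

Stage 1: N_ring = 22 + 2·28 = 78
Stage 1: 22(ω_s−ω_c) = −78(ω_r−ω_c),  ω_c=0, ω_r=1
Stage 1: ω_s = 0 − (78/22)(1−0) = -39/11
  ⇒ ω_s¹/ω_r¹ = -39/11
Stage 2: N_ring = 33 + 2·22 = 77
Stage 2: 33(ω_s−ω_c) = −77(ω_r−ω_c),  ω_s=0, ω_c=1
Stage 2: ω_r = 1 − (33/77)(0−1) = 10/7
  ⇒ ω_r²/ω_c² = 10/7
Coupling ω_c² = ω_s¹ ⇒ overall = -39/11 × 10/7 = -390/77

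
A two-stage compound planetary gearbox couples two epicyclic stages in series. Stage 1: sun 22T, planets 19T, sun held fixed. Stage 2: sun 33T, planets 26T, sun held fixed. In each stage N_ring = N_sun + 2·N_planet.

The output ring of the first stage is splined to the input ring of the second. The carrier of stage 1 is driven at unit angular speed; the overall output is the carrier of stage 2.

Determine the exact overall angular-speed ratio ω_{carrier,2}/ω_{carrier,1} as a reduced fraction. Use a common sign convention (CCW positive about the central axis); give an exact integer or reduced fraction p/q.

697/708

Stage 1: N_ring = 22 + 2·19 = 60
Stage 1: 22(ω_s−ω_c) = −60(ω_r−ω_c),  ω_s=0, ω_c=1
Stage 1: ω_r = 1 − (22/60)(0−1) = 41/30
  ⇒ ω_r¹/ω_c¹ = 41/30
Stage 2: N_ring = 33 + 2·26 = 85
Stage 2: 33(ω_s−ω_c) = −85(ω_r−ω_c),  ω_s=0, ω_r=1
Stage 2: 33(0−ω_c) = −85(1−ω_c)  ⇒  118ω_c = 85  ⇒  ω_c = 85/118
  ⇒ ω_c²/ω_r² = 85/118
Coupling ω_r² = ω_r¹ ⇒ overall = 41/30 × 85/118 = 697/708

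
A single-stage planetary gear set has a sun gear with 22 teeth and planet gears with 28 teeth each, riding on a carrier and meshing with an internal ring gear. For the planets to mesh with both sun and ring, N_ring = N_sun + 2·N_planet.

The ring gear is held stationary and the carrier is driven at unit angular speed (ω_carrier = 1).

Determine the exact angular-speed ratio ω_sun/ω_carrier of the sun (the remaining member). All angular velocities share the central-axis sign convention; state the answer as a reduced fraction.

N_ring = 22 + 2·28 = 78
22(ω_s−ω_c) = −78(ω_r−ω_c),  ω_r=0, ω_c=1
ω_s = 1 − (78/22)(0−1) = 50/11
ω_s/ω_c = 50/11

50/11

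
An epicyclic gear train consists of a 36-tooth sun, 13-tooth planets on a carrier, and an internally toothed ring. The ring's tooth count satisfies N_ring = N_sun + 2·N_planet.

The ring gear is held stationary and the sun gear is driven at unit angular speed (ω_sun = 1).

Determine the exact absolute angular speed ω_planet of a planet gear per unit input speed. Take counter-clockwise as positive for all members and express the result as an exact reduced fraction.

-18/13

N_ring = 36 + 2·13 = 62
36(ω_s−ω_c) = −62(ω_r−ω_c),  ω_r=0, ω_s=1
36(1−ω_c) = −62(0−ω_c)  ⇒  98ω_c = 36  ⇒  ω_c = 18/49
sun–planet: 36·(1−18/49) = −13·(ω_p−ω_c)  ⇒  ω_p−ω_c = −(36/13)·(31/49) = -1116/637
ω_p = 18/49 − 1116/637 = -18/13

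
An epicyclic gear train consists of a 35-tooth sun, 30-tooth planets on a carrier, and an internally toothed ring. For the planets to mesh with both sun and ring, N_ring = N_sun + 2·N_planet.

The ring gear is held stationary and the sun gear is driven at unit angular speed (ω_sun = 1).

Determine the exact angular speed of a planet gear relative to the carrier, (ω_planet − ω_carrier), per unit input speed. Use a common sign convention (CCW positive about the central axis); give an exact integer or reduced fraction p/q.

N_ring = 35 + 2·30 = 95
35(ω_s−ω_c) = −95(ω_r−ω_c),  ω_r=0, ω_s=1
35(1−ω_c) = −95(0−ω_c)  ⇒  130ω_c = 35  ⇒  ω_c = 7/26
sun–planet: 35·(1−7/26) = −30·(ω_p−ω_c)  ⇒  ω_p−ω_c = −(35/30)·(19/26) = -133/156

-133/156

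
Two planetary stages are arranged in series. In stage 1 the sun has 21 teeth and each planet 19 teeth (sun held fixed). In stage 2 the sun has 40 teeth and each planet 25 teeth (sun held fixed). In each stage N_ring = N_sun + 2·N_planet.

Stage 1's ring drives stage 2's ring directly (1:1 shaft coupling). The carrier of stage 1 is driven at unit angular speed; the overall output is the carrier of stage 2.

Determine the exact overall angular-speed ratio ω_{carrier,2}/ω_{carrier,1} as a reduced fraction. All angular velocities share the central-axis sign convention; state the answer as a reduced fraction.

720/767

Stage 1: N_ring = 21 + 2·19 = 59
Stage 1: 21(ω_s−ω_c) = −59(ω_r−ω_c),  ω_s=0, ω_c=1
Stage 1: ω_r = 1 − (21/59)(0−1) = 80/59
  ⇒ ω_r¹/ω_c¹ = 80/59
Stage 2: N_ring = 40 + 2·25 = 90
Stage 2: 40(ω_s−ω_c) = −90(ω_r−ω_c),  ω_s=0, ω_r=1
Stage 2: 40(0−ω_c) = −90(1−ω_c)  ⇒  130ω_c = 90  ⇒  ω_c = 9/13
  ⇒ ω_c²/ω_r² = 9/13
Coupling ω_r² = ω_r¹ ⇒ overall = 80/59 × 9/13 = 720/767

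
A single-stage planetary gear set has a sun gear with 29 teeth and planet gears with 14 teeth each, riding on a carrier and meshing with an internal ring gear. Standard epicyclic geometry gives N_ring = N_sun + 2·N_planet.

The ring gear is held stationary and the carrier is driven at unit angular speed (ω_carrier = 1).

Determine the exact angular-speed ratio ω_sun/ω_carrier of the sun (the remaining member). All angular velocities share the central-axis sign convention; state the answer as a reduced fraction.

N_ring = 29 + 2·14 = 57
29(ω_s−ω_c) = −57(ω_r−ω_c),  ω_r=0, ω_c=1
ω_s = 1 − (57/29)(0−1) = 86/29
ω_s/ω_c = 86/29

86/29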